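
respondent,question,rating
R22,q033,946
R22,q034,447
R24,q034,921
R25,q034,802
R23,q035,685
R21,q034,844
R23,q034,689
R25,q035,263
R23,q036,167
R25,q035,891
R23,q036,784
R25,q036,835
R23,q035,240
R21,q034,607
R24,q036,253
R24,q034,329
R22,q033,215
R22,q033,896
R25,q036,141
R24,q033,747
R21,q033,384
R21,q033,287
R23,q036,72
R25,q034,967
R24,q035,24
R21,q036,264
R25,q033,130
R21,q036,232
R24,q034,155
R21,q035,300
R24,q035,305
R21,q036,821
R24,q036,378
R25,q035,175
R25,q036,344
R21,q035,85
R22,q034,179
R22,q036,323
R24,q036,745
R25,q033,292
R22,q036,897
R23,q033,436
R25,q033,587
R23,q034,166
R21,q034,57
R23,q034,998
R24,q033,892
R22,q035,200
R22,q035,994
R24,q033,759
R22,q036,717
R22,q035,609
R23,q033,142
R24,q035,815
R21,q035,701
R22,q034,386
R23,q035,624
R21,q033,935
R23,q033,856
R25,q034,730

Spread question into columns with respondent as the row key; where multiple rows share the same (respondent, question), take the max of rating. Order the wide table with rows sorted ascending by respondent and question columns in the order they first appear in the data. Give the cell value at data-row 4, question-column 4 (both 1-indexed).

745

With rows sorted ascending by respondent, row 4 is respondent=R24. question columns in first-appearance order: q033, q034, q035, q036; column 4 is q036.
Long rows with respondent=R24, question=q036: max(253, 378, 745) = 745.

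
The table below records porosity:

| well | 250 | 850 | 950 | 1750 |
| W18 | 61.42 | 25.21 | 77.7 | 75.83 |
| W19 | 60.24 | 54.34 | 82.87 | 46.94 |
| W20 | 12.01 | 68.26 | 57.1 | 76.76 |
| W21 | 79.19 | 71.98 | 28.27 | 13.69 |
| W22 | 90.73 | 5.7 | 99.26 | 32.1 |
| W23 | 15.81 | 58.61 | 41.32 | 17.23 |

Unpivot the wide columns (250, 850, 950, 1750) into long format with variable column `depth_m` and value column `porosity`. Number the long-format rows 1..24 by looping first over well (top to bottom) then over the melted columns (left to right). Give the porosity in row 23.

41.32

24 rows total (6 × 4). Row 23: index ⌊(23-1)/4⌋ = 5 into well → W23; (23-1) mod 4 = 2 into the melted columns → 950.
So row 23 is (W23, 950, 41.32); porosity = 41.32.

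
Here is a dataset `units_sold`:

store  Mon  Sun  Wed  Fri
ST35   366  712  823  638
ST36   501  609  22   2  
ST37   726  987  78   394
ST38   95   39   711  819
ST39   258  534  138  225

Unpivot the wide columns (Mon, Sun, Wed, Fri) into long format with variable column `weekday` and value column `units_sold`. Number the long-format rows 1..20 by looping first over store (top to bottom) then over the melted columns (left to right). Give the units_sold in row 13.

95

20 rows total (5 × 4). Row 13: index ⌊(13-1)/4⌋ = 3 into store → ST38; (13-1) mod 4 = 0 into the melted columns → Mon.
So row 13 is (ST38, Mon, 95); units_sold = 95.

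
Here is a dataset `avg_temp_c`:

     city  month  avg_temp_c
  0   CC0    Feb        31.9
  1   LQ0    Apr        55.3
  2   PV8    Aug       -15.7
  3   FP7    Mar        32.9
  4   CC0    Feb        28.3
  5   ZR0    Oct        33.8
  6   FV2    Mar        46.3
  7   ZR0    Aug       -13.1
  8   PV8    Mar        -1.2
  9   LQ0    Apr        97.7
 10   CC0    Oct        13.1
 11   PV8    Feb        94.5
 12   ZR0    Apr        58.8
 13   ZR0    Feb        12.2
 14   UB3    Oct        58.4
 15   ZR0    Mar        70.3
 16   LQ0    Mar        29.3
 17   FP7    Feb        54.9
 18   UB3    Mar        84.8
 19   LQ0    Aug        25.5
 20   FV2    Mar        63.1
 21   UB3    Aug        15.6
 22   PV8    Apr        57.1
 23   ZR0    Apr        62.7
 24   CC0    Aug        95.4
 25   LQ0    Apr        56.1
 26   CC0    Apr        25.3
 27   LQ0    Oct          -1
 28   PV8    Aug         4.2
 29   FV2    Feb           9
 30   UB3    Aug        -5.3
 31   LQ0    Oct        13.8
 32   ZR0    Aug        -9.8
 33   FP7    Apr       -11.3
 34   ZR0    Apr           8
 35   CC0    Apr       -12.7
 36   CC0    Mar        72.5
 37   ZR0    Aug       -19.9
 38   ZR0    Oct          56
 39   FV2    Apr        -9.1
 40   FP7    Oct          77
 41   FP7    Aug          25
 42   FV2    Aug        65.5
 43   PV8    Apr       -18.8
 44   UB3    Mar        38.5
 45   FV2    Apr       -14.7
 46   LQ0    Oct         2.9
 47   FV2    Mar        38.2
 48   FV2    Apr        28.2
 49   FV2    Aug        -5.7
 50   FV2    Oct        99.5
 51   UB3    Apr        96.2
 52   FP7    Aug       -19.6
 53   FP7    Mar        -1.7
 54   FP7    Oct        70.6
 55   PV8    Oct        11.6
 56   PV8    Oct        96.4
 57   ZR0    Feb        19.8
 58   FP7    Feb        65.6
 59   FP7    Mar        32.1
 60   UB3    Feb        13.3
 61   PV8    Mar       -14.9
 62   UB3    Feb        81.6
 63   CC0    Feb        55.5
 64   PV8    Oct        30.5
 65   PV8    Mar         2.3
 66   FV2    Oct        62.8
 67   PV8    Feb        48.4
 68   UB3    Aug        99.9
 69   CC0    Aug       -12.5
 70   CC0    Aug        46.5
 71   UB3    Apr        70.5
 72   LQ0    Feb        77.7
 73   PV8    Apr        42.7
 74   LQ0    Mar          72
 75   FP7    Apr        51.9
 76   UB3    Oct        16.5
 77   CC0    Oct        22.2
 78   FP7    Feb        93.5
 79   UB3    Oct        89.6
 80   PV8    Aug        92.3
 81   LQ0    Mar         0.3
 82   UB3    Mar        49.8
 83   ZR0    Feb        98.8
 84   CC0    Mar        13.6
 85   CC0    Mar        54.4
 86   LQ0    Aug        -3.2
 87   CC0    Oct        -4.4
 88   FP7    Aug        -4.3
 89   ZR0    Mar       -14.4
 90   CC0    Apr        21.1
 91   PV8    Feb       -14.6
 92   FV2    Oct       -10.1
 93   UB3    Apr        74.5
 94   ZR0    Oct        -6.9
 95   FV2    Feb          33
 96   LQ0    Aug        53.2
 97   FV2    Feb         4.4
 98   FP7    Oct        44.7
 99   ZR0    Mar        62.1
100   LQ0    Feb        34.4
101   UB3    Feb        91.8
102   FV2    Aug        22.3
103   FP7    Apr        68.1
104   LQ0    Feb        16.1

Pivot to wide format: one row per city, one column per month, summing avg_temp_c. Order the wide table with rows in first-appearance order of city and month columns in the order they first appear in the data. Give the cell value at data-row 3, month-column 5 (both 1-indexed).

With rows in first-appearance order of city, row 3 is city=PV8. month columns in first-appearance order: Feb, Apr, Aug, Mar, Oct; column 5 is Oct.
Long rows with city=PV8, month=Oct: 11.6 + 96.4 + 30.5 = 138.5.

138.5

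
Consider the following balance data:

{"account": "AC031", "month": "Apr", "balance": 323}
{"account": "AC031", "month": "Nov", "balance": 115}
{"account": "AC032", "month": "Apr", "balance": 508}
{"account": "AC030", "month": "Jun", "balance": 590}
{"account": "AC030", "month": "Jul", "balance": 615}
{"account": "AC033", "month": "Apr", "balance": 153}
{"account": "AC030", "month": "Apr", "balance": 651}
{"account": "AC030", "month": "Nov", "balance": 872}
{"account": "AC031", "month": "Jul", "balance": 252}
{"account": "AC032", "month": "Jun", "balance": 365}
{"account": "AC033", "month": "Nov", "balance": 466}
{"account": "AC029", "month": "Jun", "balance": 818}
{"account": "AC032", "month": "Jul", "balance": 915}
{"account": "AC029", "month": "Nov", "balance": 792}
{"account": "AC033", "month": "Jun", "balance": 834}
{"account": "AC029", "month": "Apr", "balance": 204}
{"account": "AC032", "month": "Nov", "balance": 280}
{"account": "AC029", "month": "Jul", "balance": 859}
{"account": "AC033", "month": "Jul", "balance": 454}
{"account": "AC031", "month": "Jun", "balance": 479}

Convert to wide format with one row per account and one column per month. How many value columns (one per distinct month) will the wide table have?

4 distinct month values: Jun, Nov, Apr, Jul.

4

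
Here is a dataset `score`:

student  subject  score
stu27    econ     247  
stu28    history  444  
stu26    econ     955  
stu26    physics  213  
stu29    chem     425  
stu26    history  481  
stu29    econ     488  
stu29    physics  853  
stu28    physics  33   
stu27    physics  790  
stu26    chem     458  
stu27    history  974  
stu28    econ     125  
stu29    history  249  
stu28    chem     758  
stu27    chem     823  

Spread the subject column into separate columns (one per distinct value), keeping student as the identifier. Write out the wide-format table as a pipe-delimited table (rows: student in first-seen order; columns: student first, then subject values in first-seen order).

Columns: student plus the 4 distinct subject values (econ, history, physics, chem).
For example, row stu27 column econ takes score=247 from the long row (stu27, econ).

| student | econ | history | physics | chem |
| stu27 | 247 | 974 | 790 | 823 |
| stu28 | 125 | 444 | 33 | 758 |
| stu26 | 955 | 481 | 213 | 458 |
| stu29 | 488 | 249 | 853 | 425 |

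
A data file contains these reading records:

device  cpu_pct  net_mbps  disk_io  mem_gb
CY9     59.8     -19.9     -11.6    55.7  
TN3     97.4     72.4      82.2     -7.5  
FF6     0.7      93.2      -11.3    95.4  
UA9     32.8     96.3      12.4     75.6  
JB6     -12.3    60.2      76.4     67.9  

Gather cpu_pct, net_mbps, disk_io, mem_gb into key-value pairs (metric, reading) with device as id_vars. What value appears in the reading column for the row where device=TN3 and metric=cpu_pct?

Unpivoting turns each (device, wide-column) pair into one long row.
The wide cell at row TN3, column cpu_pct holds 97.4, so the long row (TN3, cpu_pct) has reading=97.4.

97.4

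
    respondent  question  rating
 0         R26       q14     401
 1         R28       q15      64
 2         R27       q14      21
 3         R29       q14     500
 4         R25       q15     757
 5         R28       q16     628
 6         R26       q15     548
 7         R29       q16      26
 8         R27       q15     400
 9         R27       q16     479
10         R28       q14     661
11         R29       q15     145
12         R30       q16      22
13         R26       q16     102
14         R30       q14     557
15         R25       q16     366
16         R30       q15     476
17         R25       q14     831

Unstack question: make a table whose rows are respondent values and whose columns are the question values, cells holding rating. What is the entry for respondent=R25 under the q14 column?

831

Wide layout: rows indexed by respondent, columns are the 3 distinct question values (q14, q15, q16).
Cell (respondent=R25, question=q14) draws from the long row where respondent=R25 and question=q14, which has rating=831.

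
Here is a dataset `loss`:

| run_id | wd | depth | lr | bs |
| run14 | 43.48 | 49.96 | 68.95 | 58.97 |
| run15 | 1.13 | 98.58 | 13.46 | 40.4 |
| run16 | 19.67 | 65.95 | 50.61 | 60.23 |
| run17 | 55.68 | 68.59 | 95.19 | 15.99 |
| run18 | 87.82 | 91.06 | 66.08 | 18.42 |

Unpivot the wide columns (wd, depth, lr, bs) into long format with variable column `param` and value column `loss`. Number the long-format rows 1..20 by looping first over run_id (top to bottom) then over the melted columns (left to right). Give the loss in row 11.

20 rows total (5 × 4). Row 11: index ⌊(11-1)/4⌋ = 2 into run_id → run16; (11-1) mod 4 = 2 into the melted columns → lr.
So row 11 is (run16, lr, 50.61); loss = 50.61.

50.61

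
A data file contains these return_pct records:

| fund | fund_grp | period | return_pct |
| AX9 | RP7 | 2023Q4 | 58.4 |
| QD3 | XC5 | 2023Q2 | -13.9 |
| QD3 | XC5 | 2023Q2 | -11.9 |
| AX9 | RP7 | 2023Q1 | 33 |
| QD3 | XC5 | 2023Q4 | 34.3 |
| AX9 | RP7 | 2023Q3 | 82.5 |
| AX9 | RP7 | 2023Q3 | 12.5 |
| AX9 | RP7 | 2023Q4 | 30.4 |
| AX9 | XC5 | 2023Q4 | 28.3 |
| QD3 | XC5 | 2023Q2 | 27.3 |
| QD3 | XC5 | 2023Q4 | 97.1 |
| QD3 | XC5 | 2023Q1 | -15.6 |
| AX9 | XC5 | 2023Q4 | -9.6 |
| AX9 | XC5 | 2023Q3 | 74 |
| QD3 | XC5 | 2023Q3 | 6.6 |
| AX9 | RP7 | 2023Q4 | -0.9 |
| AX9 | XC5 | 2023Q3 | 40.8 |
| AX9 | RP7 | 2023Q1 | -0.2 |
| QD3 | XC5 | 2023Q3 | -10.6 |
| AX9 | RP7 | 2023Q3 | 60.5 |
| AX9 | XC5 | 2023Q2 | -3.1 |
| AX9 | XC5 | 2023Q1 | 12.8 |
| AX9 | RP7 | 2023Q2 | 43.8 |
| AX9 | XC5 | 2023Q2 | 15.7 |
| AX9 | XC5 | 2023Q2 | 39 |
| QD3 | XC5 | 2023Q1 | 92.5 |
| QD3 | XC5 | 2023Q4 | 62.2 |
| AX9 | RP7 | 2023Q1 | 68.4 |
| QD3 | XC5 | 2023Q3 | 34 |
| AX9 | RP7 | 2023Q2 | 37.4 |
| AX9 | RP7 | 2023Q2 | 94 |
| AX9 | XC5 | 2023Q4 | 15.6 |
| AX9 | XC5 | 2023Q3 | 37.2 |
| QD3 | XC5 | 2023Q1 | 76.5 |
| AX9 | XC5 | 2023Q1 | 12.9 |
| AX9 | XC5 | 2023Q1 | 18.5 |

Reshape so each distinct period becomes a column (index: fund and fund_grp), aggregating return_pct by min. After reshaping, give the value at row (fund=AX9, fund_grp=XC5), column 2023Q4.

-9.6

Rows with fund=AX9, fund_grp=XC5 and period=2023Q4: return_pct values are 28.3, -9.6, 15.6.
min(28.3, -9.6, 15.6) = -9.6.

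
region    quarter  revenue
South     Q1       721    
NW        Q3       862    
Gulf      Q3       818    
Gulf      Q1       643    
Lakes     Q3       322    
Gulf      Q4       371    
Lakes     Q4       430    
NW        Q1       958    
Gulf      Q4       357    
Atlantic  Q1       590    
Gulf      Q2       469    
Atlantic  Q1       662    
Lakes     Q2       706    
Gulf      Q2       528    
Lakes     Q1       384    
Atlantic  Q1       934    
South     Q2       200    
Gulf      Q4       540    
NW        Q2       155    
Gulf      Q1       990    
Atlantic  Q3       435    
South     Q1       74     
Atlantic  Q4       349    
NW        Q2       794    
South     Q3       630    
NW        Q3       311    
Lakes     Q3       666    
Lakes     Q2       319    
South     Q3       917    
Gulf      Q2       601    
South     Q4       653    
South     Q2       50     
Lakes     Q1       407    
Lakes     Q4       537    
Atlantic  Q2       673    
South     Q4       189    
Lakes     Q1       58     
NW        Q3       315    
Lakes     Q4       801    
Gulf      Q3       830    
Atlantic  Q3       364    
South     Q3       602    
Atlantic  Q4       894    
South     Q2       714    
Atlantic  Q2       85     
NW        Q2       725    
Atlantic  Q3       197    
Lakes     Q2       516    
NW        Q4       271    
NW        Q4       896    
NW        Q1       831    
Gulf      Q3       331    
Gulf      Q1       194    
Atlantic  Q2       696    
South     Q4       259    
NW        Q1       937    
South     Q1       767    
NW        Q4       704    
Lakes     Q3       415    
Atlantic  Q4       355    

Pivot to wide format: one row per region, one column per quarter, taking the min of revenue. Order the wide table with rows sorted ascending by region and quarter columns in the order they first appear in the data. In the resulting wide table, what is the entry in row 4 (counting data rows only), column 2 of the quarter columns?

With rows sorted ascending by region, row 4 is region=NW. quarter columns in first-appearance order: Q1, Q3, Q4, Q2; column 2 is Q3.
Long rows with region=NW, quarter=Q3: min(862, 311, 315) = 311.

311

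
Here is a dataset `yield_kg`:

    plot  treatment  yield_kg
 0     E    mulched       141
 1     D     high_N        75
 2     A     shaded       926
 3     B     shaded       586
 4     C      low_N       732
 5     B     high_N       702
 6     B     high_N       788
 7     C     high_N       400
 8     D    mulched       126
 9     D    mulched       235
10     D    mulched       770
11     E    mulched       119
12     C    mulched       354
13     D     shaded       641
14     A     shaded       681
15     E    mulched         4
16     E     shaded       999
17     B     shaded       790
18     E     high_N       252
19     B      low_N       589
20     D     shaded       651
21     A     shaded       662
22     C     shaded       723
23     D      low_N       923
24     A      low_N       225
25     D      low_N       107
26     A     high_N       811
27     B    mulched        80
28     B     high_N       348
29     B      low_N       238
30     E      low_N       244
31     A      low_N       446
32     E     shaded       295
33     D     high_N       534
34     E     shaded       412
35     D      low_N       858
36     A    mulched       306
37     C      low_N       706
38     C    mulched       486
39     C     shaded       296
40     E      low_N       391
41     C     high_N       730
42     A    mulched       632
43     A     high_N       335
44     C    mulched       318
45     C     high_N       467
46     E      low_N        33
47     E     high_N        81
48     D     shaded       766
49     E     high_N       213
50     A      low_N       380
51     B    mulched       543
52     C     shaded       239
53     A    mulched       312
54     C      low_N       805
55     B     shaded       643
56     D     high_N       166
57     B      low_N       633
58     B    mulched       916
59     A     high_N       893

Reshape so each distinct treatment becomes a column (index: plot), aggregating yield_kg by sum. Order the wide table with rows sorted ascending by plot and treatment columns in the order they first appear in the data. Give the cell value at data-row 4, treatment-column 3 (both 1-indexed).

2058

With rows sorted ascending by plot, row 4 is plot=D. treatment columns in first-appearance order: mulched, high_N, shaded, low_N; column 3 is shaded.
Long rows with plot=D, treatment=shaded: 641 + 651 + 766 = 2058.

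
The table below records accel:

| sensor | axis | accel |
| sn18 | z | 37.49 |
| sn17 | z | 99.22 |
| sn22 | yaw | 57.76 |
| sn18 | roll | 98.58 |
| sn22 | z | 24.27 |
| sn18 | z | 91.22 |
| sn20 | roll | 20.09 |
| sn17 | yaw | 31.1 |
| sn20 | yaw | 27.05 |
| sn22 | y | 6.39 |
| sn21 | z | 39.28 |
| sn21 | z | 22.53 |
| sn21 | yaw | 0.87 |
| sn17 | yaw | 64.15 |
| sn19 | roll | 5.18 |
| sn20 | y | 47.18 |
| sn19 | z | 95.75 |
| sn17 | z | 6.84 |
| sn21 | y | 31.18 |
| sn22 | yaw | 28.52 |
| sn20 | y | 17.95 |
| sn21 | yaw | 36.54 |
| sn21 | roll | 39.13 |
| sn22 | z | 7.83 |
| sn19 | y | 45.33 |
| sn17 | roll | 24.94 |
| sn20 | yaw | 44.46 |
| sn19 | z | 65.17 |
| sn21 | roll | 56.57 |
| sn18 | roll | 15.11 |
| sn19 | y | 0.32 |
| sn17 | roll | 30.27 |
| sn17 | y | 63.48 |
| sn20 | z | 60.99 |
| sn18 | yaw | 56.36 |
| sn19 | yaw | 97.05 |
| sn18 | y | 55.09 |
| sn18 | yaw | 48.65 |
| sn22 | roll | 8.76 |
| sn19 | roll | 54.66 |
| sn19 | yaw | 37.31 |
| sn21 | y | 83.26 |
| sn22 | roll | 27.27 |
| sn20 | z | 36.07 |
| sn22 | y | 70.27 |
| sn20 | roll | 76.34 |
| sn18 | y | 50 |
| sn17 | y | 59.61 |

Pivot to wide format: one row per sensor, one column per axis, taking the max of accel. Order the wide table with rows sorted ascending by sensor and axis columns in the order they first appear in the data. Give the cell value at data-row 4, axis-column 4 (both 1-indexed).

47.18

With rows sorted ascending by sensor, row 4 is sensor=sn20. axis columns in first-appearance order: z, yaw, roll, y; column 4 is y.
Long rows with sensor=sn20, axis=y: max(47.18, 17.95) = 47.18.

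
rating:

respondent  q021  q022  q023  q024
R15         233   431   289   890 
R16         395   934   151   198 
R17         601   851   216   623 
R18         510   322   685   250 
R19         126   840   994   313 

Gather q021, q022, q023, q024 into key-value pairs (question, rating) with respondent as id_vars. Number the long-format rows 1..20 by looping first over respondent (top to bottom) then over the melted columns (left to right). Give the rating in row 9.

601

20 rows total (5 × 4). Row 9: index ⌊(9-1)/4⌋ = 2 into respondent → R17; (9-1) mod 4 = 0 into the melted columns → q021.
So row 9 is (R17, q021, 601); rating = 601.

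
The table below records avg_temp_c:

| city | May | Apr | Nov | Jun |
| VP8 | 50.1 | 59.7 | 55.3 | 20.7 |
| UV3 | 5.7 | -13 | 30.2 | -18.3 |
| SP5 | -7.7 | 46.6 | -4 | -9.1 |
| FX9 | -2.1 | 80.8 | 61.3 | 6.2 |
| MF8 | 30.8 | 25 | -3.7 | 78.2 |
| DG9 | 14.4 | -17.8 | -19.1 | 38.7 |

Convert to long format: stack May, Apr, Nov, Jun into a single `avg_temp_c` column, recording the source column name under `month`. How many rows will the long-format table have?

6 city values × 4 melted columns = 24 rows.

24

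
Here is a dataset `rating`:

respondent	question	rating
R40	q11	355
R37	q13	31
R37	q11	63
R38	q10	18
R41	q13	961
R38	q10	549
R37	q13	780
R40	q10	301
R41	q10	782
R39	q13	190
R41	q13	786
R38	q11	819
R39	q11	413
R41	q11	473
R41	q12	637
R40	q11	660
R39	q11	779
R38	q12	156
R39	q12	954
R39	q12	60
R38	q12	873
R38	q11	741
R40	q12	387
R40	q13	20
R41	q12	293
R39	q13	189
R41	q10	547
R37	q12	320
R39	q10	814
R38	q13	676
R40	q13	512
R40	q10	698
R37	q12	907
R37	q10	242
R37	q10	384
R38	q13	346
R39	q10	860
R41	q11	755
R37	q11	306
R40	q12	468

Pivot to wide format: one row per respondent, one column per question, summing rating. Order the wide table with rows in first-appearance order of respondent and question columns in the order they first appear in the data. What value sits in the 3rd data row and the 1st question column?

1560

With rows in first-appearance order of respondent, row 3 is respondent=R38. question columns in first-appearance order: q11, q13, q10, q12; column 1 is q11.
Long rows with respondent=R38, question=q11: 819 + 741 = 1560.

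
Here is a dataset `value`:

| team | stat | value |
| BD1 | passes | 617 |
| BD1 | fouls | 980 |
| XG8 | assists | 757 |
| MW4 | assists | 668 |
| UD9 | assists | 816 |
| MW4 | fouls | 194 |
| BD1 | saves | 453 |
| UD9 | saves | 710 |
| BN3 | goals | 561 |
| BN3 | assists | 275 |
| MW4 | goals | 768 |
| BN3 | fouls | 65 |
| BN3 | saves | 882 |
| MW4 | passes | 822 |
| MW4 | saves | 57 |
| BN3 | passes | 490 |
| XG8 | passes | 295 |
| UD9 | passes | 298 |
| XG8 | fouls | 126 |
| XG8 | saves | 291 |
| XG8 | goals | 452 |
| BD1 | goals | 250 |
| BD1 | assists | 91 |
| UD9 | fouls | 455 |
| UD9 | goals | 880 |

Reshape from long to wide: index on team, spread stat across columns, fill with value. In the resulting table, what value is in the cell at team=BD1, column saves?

453

Wide layout: rows indexed by team, columns are the 5 distinct stat values (passes, fouls, assists, saves, goals).
Cell (team=BD1, stat=saves) draws from the long row where team=BD1 and stat=saves, which has value=453.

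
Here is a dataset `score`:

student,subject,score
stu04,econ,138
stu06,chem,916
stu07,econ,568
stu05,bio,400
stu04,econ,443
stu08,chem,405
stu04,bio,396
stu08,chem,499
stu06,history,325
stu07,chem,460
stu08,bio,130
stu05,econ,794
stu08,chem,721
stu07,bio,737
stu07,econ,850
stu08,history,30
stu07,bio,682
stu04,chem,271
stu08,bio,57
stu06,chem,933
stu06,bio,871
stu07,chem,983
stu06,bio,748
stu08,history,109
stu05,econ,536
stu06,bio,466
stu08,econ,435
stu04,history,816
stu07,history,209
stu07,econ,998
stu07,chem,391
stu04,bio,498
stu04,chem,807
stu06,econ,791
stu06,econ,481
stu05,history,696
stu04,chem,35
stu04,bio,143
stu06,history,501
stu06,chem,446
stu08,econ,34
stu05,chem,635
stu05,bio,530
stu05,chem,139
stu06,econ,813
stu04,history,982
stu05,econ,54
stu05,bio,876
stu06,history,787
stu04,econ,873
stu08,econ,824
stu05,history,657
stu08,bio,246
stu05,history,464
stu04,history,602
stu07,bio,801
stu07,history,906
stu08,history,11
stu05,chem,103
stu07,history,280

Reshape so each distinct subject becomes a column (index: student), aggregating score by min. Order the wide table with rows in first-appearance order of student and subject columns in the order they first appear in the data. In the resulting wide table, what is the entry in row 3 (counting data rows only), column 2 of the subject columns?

With rows in first-appearance order of student, row 3 is student=stu07. subject columns in first-appearance order: econ, chem, bio, history; column 2 is chem.
Long rows with student=stu07, subject=chem: min(460, 983, 391) = 391.

391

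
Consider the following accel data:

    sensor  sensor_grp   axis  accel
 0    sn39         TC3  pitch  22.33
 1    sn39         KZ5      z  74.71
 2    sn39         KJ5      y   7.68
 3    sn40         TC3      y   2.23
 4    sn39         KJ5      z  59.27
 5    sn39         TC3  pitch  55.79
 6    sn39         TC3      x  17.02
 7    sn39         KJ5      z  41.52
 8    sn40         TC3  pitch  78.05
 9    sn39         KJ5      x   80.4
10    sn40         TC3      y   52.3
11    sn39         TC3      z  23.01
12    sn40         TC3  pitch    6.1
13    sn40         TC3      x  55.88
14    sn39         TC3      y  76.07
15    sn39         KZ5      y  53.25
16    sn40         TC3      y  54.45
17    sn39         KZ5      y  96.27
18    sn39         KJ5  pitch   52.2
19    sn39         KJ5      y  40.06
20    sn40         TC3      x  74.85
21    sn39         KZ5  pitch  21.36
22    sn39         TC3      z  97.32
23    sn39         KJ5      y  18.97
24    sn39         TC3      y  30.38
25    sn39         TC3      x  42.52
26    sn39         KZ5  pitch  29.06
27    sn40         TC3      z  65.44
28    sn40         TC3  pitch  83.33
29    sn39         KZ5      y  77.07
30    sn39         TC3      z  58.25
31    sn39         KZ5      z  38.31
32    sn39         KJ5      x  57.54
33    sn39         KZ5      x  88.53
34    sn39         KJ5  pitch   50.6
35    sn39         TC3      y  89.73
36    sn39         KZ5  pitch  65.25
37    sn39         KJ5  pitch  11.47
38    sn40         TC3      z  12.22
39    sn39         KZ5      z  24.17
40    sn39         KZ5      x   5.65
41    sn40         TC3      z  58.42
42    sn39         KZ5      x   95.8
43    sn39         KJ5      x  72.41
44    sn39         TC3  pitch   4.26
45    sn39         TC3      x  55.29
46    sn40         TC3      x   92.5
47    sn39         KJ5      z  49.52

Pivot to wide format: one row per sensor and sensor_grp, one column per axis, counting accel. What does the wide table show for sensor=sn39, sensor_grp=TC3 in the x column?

3

Rows with sensor=sn39, sensor_grp=TC3 and axis=x: accel values are 17.02, 42.52, 55.29.
3 rows match — count = 3.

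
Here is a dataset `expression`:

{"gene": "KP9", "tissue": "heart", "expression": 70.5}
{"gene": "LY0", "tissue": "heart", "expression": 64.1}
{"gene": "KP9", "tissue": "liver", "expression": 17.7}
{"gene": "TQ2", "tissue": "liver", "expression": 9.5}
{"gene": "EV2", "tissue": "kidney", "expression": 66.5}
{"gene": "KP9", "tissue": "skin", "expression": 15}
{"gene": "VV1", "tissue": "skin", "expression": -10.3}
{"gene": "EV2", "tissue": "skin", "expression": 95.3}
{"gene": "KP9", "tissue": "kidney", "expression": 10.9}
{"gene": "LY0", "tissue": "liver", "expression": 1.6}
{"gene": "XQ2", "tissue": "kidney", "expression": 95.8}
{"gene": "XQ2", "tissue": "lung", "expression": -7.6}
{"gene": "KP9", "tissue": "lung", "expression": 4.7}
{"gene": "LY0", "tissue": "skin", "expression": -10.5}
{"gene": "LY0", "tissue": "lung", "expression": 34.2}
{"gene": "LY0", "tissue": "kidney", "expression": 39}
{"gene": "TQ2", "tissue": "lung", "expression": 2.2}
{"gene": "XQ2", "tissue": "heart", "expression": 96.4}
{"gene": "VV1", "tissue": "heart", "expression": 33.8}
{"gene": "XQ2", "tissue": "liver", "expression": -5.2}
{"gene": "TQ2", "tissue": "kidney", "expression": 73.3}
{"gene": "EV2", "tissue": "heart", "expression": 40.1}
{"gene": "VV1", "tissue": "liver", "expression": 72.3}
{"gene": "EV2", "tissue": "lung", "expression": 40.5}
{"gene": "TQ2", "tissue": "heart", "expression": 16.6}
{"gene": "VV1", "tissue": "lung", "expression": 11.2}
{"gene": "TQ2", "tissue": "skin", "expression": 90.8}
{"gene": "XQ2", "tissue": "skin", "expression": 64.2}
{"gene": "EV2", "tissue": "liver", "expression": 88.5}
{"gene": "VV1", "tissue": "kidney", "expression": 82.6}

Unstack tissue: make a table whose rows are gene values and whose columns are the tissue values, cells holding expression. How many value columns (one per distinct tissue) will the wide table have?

5 distinct tissue values: skin, lung, liver, kidney, heart.

5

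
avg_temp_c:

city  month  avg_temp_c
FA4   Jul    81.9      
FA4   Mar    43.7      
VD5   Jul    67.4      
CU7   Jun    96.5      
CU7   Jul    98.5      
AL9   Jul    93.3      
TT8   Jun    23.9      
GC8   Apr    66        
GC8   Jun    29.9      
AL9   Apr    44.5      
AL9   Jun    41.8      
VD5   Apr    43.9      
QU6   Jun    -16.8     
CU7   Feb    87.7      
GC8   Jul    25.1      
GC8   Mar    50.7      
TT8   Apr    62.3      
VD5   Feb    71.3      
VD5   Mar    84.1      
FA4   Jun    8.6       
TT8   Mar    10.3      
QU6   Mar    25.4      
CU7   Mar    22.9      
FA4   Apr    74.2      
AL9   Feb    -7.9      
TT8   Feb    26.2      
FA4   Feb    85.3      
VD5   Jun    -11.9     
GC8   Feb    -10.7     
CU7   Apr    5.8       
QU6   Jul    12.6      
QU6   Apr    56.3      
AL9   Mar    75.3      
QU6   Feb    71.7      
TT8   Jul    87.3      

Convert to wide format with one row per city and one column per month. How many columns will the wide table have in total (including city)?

6

1 column for city plus 5 distinct month values → 6 columns.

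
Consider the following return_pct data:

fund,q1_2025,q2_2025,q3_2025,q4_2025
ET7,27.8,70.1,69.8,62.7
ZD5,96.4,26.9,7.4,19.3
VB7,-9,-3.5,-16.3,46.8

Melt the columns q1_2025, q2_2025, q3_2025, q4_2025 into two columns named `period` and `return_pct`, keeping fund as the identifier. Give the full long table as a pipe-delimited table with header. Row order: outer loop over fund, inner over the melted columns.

| fund | period | return_pct |
| ET7 | q1_2025 | 27.8 |
| ET7 | q2_2025 | 70.1 |
| ET7 | q3_2025 | 69.8 |
| ET7 | q4_2025 | 62.7 |
| ZD5 | q1_2025 | 96.4 |
| ZD5 | q2_2025 | 26.9 |
| ZD5 | q3_2025 | 7.4 |
| ZD5 | q4_2025 | 19.3 |
| VB7 | q1_2025 | -9 |
| VB7 | q2_2025 | -3.5 |
| VB7 | q3_2025 | -16.3 |
| VB7 | q4_2025 | 46.8 |

Each (fund, column) pair becomes one row: 3 × 4 = 12 rows.
For example, (ET7, q1_2025) → return_pct=27.8.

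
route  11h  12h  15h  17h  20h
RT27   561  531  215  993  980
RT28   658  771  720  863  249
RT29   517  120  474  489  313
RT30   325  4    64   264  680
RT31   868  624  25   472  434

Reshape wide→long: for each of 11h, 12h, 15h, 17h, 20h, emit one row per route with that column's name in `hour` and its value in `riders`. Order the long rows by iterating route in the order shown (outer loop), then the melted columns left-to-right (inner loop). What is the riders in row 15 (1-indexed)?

25 rows total (5 × 5). Row 15: index ⌊(15-1)/5⌋ = 2 into route → RT29; (15-1) mod 5 = 4 into the melted columns → 20h.
So row 15 is (RT29, 20h, 313); riders = 313.

313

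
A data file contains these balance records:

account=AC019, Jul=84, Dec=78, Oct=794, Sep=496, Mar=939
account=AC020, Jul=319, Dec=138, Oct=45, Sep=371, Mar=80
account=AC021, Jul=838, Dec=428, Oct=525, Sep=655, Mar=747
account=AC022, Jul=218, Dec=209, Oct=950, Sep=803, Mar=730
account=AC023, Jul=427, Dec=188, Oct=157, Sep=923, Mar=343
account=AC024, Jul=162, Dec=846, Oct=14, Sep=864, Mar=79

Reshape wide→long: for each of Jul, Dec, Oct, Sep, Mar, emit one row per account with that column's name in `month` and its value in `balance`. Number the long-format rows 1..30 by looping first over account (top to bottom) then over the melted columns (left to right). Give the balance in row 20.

730

30 rows total (6 × 5). Row 20: index ⌊(20-1)/5⌋ = 3 into account → AC022; (20-1) mod 5 = 4 into the melted columns → Mar.
So row 20 is (AC022, Mar, 730); balance = 730.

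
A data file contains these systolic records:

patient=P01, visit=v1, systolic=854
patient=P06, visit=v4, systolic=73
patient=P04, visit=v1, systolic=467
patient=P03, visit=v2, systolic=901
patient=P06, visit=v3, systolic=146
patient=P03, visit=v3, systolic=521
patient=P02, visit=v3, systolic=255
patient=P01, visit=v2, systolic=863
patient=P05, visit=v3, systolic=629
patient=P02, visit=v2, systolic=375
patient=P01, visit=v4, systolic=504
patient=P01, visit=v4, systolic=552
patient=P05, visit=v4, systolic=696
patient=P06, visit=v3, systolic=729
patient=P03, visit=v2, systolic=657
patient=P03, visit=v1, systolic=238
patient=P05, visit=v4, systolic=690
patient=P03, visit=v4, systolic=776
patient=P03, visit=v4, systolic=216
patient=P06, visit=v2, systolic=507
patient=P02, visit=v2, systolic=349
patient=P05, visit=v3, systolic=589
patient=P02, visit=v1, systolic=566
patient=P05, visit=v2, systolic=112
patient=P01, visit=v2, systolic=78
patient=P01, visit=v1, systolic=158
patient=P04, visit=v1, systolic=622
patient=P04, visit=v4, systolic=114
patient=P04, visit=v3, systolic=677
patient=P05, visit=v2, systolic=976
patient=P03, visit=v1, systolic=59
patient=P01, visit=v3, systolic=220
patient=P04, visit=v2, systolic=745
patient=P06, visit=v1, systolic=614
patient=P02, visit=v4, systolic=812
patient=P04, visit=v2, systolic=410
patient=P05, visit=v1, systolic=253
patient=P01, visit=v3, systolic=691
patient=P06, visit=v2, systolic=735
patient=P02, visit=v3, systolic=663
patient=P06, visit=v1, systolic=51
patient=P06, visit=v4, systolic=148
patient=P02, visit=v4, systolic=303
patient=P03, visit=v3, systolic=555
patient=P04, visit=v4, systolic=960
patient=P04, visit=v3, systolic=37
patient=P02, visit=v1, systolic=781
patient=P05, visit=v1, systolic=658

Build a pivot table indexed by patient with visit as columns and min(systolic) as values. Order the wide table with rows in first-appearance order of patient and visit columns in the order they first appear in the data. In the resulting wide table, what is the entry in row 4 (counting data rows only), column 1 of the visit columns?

59

With rows in first-appearance order of patient, row 4 is patient=P03. visit columns in first-appearance order: v1, v4, v2, v3; column 1 is v1.
Long rows with patient=P03, visit=v1: min(238, 59) = 59.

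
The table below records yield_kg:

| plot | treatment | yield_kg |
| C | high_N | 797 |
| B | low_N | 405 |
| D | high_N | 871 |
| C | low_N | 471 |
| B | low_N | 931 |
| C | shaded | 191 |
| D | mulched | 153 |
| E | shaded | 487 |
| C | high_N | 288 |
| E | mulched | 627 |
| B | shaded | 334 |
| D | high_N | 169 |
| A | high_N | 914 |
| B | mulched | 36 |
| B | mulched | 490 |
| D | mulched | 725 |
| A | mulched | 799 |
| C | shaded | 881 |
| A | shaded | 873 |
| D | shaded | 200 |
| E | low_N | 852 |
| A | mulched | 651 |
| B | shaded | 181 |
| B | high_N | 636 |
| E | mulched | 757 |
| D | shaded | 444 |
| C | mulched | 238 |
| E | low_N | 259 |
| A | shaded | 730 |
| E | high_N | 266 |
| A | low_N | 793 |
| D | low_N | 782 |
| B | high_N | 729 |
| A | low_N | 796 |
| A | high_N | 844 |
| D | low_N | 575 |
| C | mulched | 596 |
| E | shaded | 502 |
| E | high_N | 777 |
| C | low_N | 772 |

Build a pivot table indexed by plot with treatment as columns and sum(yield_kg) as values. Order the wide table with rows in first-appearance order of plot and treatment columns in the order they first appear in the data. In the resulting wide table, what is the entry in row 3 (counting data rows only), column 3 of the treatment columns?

With rows in first-appearance order of plot, row 3 is plot=D. treatment columns in first-appearance order: high_N, low_N, shaded, mulched; column 3 is shaded.
Long rows with plot=D, treatment=shaded: 200 + 444 = 644.

644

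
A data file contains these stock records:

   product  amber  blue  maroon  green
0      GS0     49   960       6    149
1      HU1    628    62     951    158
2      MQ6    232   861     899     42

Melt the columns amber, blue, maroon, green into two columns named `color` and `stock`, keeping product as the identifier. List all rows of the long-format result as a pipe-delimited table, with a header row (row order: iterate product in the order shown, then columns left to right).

Each (product, column) pair becomes one row: 3 × 4 = 12 rows.
For example, (GS0, amber) → stock=49.

| product | color | stock |
| GS0 | amber | 49 |
| GS0 | blue | 960 |
| GS0 | maroon | 6 |
| GS0 | green | 149 |
| HU1 | amber | 628 |
| HU1 | blue | 62 |
| HU1 | maroon | 951 |
| HU1 | green | 158 |
| MQ6 | amber | 232 |
| MQ6 | blue | 861 |
| MQ6 | maroon | 899 |
| MQ6 | green | 42 |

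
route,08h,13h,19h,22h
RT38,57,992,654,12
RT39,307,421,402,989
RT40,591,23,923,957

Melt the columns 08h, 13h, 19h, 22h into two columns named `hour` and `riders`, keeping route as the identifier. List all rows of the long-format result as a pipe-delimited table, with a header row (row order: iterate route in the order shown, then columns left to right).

Each (route, column) pair becomes one row: 3 × 4 = 12 rows.
For example, (RT38, 08h) → riders=57.

| route | hour | riders |
| RT38 | 08h | 57 |
| RT38 | 13h | 992 |
| RT38 | 19h | 654 |
| RT38 | 22h | 12 |
| RT39 | 08h | 307 |
| RT39 | 13h | 421 |
| RT39 | 19h | 402 |
| RT39 | 22h | 989 |
| RT40 | 08h | 591 |
| RT40 | 13h | 23 |
| RT40 | 19h | 923 |
| RT40 | 22h | 957 |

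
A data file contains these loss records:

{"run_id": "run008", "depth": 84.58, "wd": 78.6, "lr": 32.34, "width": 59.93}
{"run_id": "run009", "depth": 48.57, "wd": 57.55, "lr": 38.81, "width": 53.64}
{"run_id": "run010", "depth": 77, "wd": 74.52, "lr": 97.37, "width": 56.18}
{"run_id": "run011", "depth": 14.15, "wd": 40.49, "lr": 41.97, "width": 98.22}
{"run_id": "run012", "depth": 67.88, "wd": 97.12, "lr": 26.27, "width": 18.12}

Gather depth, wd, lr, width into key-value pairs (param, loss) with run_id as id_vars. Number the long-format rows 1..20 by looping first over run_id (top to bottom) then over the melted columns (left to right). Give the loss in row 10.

20 rows total (5 × 4). Row 10: index ⌊(10-1)/4⌋ = 2 into run_id → run010; (10-1) mod 4 = 1 into the melted columns → wd.
So row 10 is (run010, wd, 74.52); loss = 74.52.

74.52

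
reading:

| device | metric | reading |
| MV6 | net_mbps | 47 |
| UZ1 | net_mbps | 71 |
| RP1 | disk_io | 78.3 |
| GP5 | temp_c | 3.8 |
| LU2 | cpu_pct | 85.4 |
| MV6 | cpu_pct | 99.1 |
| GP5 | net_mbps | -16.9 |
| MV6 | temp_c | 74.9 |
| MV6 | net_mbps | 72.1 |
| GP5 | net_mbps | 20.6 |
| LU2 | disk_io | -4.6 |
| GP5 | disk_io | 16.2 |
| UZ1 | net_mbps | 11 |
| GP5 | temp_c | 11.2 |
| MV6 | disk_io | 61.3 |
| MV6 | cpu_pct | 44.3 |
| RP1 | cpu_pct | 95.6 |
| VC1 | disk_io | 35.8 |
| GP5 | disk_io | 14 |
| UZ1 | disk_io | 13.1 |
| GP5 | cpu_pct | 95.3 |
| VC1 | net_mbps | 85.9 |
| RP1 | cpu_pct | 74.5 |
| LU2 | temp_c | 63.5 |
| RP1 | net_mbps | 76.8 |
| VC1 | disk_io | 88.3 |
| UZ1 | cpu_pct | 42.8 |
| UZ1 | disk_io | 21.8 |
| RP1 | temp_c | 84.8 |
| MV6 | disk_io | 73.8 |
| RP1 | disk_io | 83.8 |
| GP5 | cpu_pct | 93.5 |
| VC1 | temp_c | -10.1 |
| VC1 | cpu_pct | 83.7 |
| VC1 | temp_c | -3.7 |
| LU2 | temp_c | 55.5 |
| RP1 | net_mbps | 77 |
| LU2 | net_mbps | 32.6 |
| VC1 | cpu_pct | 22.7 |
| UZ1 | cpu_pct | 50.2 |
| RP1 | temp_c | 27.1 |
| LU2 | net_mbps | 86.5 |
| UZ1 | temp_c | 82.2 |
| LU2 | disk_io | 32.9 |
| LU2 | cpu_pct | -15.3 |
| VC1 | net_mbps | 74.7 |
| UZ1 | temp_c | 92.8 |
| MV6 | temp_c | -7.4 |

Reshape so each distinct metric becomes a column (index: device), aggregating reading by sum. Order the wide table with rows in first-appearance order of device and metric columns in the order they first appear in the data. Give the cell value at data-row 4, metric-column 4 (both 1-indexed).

188.8

With rows in first-appearance order of device, row 4 is device=GP5. metric columns in first-appearance order: net_mbps, disk_io, temp_c, cpu_pct; column 4 is cpu_pct.
Long rows with device=GP5, metric=cpu_pct: 95.3 + 93.5 = 188.8.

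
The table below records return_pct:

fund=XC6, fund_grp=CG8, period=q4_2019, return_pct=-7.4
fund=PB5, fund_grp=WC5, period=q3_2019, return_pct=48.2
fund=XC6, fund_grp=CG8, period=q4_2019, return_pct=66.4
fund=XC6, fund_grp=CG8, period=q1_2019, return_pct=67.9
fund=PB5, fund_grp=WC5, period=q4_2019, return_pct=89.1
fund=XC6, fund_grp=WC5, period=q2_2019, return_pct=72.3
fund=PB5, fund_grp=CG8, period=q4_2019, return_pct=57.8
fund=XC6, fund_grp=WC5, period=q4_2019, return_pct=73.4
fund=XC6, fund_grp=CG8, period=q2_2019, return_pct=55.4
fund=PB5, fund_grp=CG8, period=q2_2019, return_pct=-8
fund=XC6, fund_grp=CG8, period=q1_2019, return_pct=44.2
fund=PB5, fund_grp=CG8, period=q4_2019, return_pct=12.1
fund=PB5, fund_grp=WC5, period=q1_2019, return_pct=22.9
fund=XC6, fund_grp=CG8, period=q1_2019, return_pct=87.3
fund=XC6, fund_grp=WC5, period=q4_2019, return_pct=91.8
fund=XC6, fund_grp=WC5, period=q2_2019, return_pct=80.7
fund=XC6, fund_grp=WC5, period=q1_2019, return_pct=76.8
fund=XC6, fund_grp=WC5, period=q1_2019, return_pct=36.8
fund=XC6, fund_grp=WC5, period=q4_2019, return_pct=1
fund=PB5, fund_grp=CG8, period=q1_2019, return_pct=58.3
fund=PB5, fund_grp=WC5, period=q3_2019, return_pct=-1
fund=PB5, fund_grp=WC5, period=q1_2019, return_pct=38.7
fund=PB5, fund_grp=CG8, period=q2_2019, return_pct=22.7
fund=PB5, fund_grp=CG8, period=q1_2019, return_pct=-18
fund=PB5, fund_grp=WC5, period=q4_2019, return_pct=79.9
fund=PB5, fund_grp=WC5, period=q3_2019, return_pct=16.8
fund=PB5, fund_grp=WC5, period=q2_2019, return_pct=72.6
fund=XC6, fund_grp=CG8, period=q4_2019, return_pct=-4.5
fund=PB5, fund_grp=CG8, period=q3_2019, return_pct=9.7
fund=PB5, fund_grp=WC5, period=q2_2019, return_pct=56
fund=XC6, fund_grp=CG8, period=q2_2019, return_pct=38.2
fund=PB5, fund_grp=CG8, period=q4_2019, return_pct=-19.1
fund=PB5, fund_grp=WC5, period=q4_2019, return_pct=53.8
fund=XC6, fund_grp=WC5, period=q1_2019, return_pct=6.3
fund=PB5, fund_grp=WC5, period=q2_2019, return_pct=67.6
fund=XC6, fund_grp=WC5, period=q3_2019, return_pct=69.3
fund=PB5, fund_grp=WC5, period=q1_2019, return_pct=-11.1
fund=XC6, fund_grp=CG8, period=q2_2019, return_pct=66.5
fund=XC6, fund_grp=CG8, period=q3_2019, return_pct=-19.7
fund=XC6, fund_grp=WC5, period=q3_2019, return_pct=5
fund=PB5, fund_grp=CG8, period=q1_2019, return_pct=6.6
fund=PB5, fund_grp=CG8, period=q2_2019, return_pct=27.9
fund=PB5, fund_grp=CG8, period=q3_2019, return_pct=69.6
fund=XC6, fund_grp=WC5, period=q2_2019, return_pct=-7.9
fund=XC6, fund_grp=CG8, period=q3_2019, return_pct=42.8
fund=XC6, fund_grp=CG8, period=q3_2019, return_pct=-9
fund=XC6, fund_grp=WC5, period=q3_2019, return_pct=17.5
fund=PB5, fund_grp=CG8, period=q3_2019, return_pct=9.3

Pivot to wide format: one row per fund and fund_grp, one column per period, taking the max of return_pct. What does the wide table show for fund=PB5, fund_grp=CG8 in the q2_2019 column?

Rows with fund=PB5, fund_grp=CG8 and period=q2_2019: return_pct values are -8, 22.7, 27.9.
max(-8, 22.7, 27.9) = 27.9.

27.9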